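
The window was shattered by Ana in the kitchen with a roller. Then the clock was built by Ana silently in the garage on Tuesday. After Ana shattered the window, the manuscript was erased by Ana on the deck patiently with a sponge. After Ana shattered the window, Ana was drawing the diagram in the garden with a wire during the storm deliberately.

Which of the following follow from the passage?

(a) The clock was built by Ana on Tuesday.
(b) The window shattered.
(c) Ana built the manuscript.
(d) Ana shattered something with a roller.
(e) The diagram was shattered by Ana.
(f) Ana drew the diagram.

(a), (b), (d)

(a) Entailed — dropping 'silently', 'in the garage' leaves a sub-description the original still satisfies.
(b) Entailed — 'Ana shattered the window' is causative; it entails the inchoative 'the window shattered'.
(c) Not entailed — Ana built the clock, not the manuscript; the manuscript belongs to the erasing event.
(d) Entailed — the original entails any weakening of itself; this just drops 'in the kitchen' and generalizes the patient.
(e) Not entailed — Ana shattered the window, not the diagram; the diagram belongs to the drawing event.
(f) Not entailed — 'was drawing' is progressive on an accomplishment; it does not entail the completed 'drew'.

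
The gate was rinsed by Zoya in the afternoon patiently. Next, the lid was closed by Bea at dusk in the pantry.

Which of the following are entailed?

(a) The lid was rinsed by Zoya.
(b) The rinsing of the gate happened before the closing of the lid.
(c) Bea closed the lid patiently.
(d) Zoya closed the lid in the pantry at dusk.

(b)

(a) Not entailed — Zoya rinsed the gate, not the lid; the lid belongs to the closing event.
(b) Entailed — the narrative places the rinsing before the closing.
(c) Not entailed — 'patiently' adds information not in the original event.
(d) Not entailed — the passage has Bea closing the lid, not Zoya.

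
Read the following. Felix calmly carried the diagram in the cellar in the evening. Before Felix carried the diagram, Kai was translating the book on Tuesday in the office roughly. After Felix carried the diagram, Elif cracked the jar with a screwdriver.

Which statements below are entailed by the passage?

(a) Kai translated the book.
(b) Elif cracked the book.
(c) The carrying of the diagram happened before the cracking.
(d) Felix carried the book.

(a) Not entailed — 'was translating' is progressive on an accomplishment; it does not entail the completed 'translated'.
(b) Not entailed — Elif cracked the jar, not the book; the book belongs to the translating event.
(c) Entailed — the narrative places the carrying before the cracking.
(d) Not entailed — Felix carried the diagram, not the book; the book belongs to the translating event.

(c)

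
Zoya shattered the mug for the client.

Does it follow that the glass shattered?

no

Nothing is said about any glass; only the mug is affected.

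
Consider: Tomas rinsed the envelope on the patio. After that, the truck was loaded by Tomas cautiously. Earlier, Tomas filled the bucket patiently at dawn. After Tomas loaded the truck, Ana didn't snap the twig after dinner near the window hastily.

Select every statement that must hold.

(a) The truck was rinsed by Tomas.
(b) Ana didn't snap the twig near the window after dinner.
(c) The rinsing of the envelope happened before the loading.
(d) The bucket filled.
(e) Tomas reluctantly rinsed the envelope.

(c), (d)

(a) Not entailed — Tomas rinsed the envelope, not the truck; the truck belongs to the loading event.
(b) Not entailed — dropping 'hastily' under negation is not valid — the original leaves open that Ana snapped the twig some other way.
(c) Entailed — the narrative places the rinsing before the loading.
(d) Entailed — 'Tomas filled the bucket' is causative; it entails the inchoative 'the bucket filled'.
(e) Not entailed — 'reluctantly' adds information not in the original event.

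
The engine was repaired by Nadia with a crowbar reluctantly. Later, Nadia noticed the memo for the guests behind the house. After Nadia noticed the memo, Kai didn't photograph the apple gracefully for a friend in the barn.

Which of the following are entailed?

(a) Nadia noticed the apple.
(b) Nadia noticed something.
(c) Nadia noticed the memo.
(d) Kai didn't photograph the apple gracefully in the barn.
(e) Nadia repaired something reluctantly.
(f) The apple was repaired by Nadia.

(b), (c), (e)

(a) Not entailed — Nadia noticed the memo, not the apple; the apple belongs to the photographing event.
(b) Entailed — dropping 'behind the house', 'for the guests' and generalizing the patient leaves a sub-description the original still satisfies.
(c) Entailed — dropping 'behind the house', 'for the guests' leaves a sub-description the original still satisfies.
(d) Not entailed — dropping 'for a friend' under negation is not valid — the original leaves open that Kai photographed the apple some other way.
(e) Entailed — this follows by dropping conjuncts from the repairing event's description.
(f) Not entailed — Nadia repaired the engine, not the apple; the apple belongs to the photographing event.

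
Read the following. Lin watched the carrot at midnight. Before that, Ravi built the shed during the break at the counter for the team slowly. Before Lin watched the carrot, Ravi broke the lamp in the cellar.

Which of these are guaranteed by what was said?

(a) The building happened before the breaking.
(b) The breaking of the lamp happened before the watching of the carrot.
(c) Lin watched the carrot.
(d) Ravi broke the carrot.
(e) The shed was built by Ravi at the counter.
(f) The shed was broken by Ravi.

(b), (c), (e)

(a) Not entailed — the narrative doesn't order the building relative to the breaking.
(b) Entailed — the narrative places the breaking before the watching.
(c) Entailed — this follows by dropping conjuncts from the watching event's description.
(d) Not entailed — Ravi broke the lamp, not the carrot; the carrot belongs to the watching event.
(e) Entailed — the original entails any weakening of itself; this just drops 'for the team', 'during the break', 'slowly'.
(f) Not entailed — Ravi broke the lamp, not the shed; the shed belongs to the building event.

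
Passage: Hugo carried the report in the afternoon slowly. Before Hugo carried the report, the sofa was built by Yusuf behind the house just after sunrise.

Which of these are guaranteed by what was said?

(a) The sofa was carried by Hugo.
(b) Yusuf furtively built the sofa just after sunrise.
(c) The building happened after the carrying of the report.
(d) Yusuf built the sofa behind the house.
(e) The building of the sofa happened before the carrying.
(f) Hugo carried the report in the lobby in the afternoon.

(d), (e)

(a) Not entailed — Hugo carried the report, not the sofa; the sofa belongs to the building event.
(b) Not entailed — 'furtively' adds information not in the original event.
(c) Not entailed — the narrative places the building before the carrying, not after.
(d) Entailed — every conjunct here is already in the original building event.
(e) Entailed — the narrative places the building before the carrying.
(f) Not entailed — 'in the lobby' adds information not in the original event.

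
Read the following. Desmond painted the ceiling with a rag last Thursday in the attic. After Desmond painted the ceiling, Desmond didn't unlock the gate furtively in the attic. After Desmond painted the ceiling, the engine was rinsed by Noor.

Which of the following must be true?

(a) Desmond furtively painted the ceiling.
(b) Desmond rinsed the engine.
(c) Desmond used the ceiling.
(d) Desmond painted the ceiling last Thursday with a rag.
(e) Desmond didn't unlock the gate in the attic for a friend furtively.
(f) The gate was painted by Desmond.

(a) Not entailed — 'furtively' adds information not in the original event.
(b) Not entailed — the passage has Noor rinsing the engine, not Desmond.
(c) Not entailed — the ceiling is the patient, not an instrument — Desmond used a rag.
(d) Entailed — this follows by dropping conjuncts from the painting event's description.
(e) Entailed — under negation, adding a further restriction is entailed: if no such unlocking event occurred, none occurred for a friend either.
(f) Not entailed — Desmond painted the ceiling, not the gate; the gate belongs to the unlocking event.

(d), (e)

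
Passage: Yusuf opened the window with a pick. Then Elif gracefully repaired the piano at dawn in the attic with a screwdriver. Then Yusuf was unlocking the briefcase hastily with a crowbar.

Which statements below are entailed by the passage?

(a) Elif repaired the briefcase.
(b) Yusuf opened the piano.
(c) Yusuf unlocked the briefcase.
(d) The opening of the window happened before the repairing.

(d)

(a) Not entailed — Elif repaired the piano, not the briefcase; the briefcase belongs to the unlocking event.
(b) Not entailed — Yusuf opened the window, not the piano; the piano belongs to the repairing event.
(c) Not entailed — 'was unlocking' is progressive on an accomplishment; it does not entail the completed 'unlocked'.
(d) Entailed — the narrative places the opening before the repairing.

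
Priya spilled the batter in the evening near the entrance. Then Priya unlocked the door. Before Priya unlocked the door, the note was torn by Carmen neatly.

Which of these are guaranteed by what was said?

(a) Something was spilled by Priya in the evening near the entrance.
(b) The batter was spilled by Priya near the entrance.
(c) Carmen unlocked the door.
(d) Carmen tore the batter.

(a), (b)

(a) Entailed — every conjunct here is already in the original spilling event.
(b) Entailed — the original entails any weakening of itself; this just drops 'in the evening'.
(c) Not entailed — the passage has Priya unlocking the door, not Carmen.
(d) Not entailed — Carmen tore the note, not the batter; the batter belongs to the spilling event.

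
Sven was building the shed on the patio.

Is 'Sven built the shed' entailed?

'was building' is progressive; for an accomplishment like 'build the shed', it doesn't entail completion.

no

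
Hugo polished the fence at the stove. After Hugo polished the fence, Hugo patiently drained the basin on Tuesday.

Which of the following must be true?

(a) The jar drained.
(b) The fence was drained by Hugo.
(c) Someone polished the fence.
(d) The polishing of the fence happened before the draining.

(c), (d)

(a) Not entailed — the basin is what drained, not the jar.
(b) Not entailed — Hugo drained the basin, not the fence; the fence belongs to the polishing event.
(c) Entailed — every conjunct here is already in the original polishing event.
(d) Entailed — the narrative places the polishing before the draining.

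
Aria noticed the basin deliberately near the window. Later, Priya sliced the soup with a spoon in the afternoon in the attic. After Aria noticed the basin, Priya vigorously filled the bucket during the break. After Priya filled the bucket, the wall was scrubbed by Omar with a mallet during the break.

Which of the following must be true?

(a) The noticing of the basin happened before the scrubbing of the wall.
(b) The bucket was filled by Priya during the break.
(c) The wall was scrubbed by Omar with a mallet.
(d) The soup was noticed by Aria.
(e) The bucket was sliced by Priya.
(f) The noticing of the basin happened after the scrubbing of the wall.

(a) Entailed — the narrative places the noticing before the scrubbing.
(b) Entailed — the original entails any weakening of itself; this just drops 'vigorously'.
(c) Entailed — this follows by dropping conjuncts from the scrubbing event's description.
(d) Not entailed — Aria noticed the basin, not the soup; the soup belongs to the slicing event.
(e) Not entailed — Priya sliced the soup, not the bucket; the bucket belongs to the filling event.
(f) Not entailed — the narrative places the noticing before the scrubbing, not after.

(a), (b), (c)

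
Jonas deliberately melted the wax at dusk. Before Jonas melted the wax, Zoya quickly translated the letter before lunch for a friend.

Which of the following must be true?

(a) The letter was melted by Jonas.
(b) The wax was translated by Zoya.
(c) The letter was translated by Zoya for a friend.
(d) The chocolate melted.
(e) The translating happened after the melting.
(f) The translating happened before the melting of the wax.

(a) Not entailed — Jonas melted the wax, not the letter; the letter belongs to the translating event.
(b) Not entailed — Zoya translated the letter, not the wax; the wax belongs to the melting event.
(c) Entailed — this follows by dropping conjuncts from the translating event's description.
(d) Not entailed — the wax is what melted, not the chocolate.
(e) Not entailed — the narrative places the translating before the melting, not after.
(f) Entailed — the narrative places the translating before the melting.

(c), (f)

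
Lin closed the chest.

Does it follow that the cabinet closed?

no

Nothing is said about any cabinet; only the chest is affected.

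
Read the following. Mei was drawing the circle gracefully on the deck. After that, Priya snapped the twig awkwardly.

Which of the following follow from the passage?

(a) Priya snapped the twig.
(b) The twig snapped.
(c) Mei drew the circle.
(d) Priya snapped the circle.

(a) Entailed — every conjunct here is already in the original snapping event.
(b) Entailed — 'Priya snapped the twig' is causative; it entails the inchoative 'the twig snapped'.
(c) Not entailed — 'was drawing' is progressive on an accomplishment; it does not entail the completed 'drew'.
(d) Not entailed — Priya snapped the twig, not the circle; the circle belongs to the drawing event.

(a), (b)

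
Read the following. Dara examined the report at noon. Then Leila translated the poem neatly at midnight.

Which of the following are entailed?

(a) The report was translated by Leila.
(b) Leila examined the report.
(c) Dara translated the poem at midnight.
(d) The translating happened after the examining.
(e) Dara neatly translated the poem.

(a) Not entailed — Leila translated the poem, not the report; the report belongs to the examining event.
(b) Not entailed — the passage has Dara examining the report, not Leila.
(c) Not entailed — the passage has Leila translating the poem, not Dara.
(d) Entailed — the narrative places the examining before the translating.
(e) Not entailed — the passage has Leila translating the poem, not Dara.

(d)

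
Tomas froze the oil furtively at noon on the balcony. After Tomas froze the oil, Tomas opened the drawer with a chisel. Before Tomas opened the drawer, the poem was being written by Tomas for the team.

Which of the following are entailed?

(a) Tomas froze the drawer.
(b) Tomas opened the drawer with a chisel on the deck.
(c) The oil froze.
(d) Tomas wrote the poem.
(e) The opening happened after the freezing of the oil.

(c), (e)

(a) Not entailed — Tomas froze the oil, not the drawer; the drawer belongs to the opening event.
(b) Not entailed — 'on the deck' adds information not in the original event.
(c) Entailed — 'Tomas froze the oil' is causative; it entails the inchoative 'the oil froze'.
(d) Not entailed — 'was writing' is progressive on an accomplishment; it does not entail the completed 'wrote'.
(e) Entailed — the narrative places the freezing before the opening.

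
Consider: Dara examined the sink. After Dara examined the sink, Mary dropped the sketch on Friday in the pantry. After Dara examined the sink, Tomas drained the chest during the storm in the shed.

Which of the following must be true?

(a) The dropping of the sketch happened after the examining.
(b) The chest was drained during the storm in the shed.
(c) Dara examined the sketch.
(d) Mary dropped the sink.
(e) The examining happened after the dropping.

(a) Entailed — the narrative places the examining before the dropping.
(b) Entailed — every conjunct here is already in the original draining event.
(c) Not entailed — Dara examined the sink, not the sketch; the sketch belongs to the dropping event.
(d) Not entailed — Mary dropped the sketch, not the sink; the sink belongs to the examining event.
(e) Not entailed — the narrative places the examining before the dropping, not after.

(a), (b)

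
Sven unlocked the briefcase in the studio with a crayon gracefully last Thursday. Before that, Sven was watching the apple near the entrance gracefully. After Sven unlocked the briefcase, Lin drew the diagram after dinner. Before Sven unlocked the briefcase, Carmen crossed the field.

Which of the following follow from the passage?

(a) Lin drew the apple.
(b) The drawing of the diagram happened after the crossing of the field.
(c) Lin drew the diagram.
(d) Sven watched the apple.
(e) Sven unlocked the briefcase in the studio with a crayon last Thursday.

(a) Not entailed — Lin drew the diagram, not the apple; the apple belongs to the watching event.
(b) Entailed — the narrative places the crossing before the drawing.
(c) Entailed — dropping 'after dinner' leaves a sub-description the original still satisfies.
(d) Entailed — 'watch' is an activity; 'was watching' entails that some watching happened, so 'watched' holds.
(e) Entailed — every conjunct here is already in the original unlocking event.

(b), (c), (d), (e)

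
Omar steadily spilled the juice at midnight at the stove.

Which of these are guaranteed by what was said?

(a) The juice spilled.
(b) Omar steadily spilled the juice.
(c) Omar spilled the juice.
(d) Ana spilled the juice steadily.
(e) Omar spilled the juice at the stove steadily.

(a), (b), (c), (e)

(a) Entailed — 'Omar spilled the juice' is causative; it entails the inchoative 'the juice spilled'.
(b) Entailed — dropping 'at midnight', 'at the stove' leaves a sub-description the original still satisfies.
(c) Entailed — every conjunct here is already in the original spilling event.
(d) Not entailed — the passage has Omar spilling the juice, not Ana.
(e) Entailed — the original entails any weakening of itself; this just drops 'at midnight'.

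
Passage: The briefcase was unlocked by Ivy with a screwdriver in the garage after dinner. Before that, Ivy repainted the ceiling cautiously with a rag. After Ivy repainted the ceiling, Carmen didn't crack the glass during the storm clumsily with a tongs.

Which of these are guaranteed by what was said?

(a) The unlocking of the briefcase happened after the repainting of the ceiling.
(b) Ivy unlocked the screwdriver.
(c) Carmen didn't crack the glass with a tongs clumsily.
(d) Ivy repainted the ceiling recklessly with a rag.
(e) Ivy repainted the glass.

(a)

(a) Entailed — the narrative places the repainting before the unlocking.
(b) Not entailed — the screwdriver is the instrument, not what was unlocked.
(c) Not entailed — dropping 'during the storm' under negation is not valid — the original leaves open that Carmen cracked the glass some other way.
(d) Not entailed — 'recklessly' adds a manner not in (and inconsistent with) the original.
(e) Not entailed — Ivy repainted the ceiling, not the glass; the glass belongs to the cracking event.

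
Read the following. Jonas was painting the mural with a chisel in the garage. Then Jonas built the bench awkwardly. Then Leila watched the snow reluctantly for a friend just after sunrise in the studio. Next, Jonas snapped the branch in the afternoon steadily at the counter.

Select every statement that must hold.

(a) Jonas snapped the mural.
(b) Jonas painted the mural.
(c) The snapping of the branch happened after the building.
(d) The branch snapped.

(c), (d)

(a) Not entailed — Jonas snapped the branch, not the mural; the mural belongs to the painting event.
(b) Not entailed — 'was painting' is progressive on an accomplishment; it does not entail the completed 'painted'.
(c) Entailed — the narrative places the building before the snapping.
(d) Entailed — 'Jonas snapped the branch' is causative; it entails the inchoative 'the branch snapped'.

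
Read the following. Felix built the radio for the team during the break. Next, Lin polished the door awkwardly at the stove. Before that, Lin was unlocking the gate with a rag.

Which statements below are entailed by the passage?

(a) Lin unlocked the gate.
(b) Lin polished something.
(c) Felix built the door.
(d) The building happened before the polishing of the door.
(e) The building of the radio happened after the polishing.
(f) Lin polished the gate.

(b), (d)

(a) Not entailed — 'was unlocking' is progressive on an accomplishment; it does not entail the completed 'unlocked'.
(b) Entailed — this follows by dropping conjuncts from the polishing event's description.
(c) Not entailed — Felix built the radio, not the door; the door belongs to the polishing event.
(d) Entailed — the narrative places the building before the polishing.
(e) Not entailed — the narrative places the building before the polishing, not after.
(f) Not entailed — Lin polished the door, not the gate; the gate belongs to the unlocking event.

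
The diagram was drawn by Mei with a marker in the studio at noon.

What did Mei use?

a marker

'with a marker' marks the instrument of the drawing event.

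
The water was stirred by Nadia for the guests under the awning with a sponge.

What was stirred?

the water

'the water' marks the patient of the stirring event.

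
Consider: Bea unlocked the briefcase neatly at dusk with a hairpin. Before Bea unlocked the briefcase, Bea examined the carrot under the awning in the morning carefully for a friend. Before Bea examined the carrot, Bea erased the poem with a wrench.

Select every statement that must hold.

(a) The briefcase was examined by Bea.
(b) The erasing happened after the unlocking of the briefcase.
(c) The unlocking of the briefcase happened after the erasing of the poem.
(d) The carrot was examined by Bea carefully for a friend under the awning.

(a) Not entailed — Bea examined the carrot, not the briefcase; the briefcase belongs to the unlocking event.
(b) Not entailed — the narrative places the erasing before the unlocking, not after.
(c) Entailed — the narrative places the erasing before the unlocking.
(d) Entailed — every conjunct here is already in the original examining event.

(c), (d)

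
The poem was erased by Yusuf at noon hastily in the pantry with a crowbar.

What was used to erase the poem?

a crowbar

'with a crowbar' marks the instrument of the erasing event.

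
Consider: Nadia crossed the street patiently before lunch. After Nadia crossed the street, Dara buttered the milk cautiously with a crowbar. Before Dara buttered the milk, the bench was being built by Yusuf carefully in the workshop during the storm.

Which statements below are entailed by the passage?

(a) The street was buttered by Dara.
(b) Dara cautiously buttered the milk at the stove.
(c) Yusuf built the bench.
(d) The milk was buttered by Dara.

(d)

(a) Not entailed — Dara buttered the milk, not the street; the street belongs to the crossing event.
(b) Not entailed — 'at the stove' adds information not in the original event.
(c) Not entailed — 'was building' is progressive on an accomplishment; it does not entail the completed 'built'.
(d) Entailed — the original entails any weakening of itself; this just drops 'with a crowbar', 'cautiously'.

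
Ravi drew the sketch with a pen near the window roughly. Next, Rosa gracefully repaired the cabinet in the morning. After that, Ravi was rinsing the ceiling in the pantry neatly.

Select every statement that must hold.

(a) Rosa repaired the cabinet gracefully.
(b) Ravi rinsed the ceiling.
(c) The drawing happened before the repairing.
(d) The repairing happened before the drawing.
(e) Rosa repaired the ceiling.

(a) Entailed — every conjunct here is already in the original repairing event.
(b) Entailed — 'rinse' is an activity; 'was rinsing' entails that some rinsing happened, so 'rinsed' holds.
(c) Entailed — the narrative places the drawing before the repairing.
(d) Not entailed — the narrative places the drawing before the repairing, not after.
(e) Not entailed — Rosa repaired the cabinet, not the ceiling; the ceiling belongs to the rinsing event.

(a), (b), (c)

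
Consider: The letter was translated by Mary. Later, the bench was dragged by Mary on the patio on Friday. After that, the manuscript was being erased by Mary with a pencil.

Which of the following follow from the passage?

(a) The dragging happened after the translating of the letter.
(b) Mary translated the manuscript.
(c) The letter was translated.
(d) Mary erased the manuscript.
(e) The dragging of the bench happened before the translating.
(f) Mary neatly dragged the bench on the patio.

(a) Entailed — the narrative places the translating before the dragging.
(b) Not entailed — Mary translated the letter, not the manuscript; the manuscript belongs to the erasing event.
(c) Entailed — generalizing the agent leaves a sub-description the original still satisfies.
(d) Not entailed — 'was erasing' is progressive on an accomplishment; it does not entail the completed 'erased'.
(e) Not entailed — the narrative places the translating before the dragging, not after.
(f) Not entailed — 'neatly' adds information not in the original event.

(a), (c)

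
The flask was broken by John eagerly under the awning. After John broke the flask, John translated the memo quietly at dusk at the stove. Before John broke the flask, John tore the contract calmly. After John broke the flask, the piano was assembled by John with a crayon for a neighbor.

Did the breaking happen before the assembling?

The narrative orders the breaking before the assembling.

yes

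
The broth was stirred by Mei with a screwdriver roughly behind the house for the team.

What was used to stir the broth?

a screwdriver

'with a screwdriver' marks the instrument of the stirring event.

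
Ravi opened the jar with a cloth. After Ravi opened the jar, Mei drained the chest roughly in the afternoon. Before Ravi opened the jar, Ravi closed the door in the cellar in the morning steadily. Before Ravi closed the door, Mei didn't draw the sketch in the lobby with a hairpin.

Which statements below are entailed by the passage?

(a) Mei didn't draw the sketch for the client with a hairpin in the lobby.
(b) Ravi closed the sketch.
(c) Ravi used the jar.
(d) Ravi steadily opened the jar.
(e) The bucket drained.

(a)

(a) Entailed — under negation, adding a further restriction is entailed: if no such drawing event occurred, none occurred for the client either.
(b) Not entailed — Ravi closed the door, not the sketch; the sketch belongs to the drawing event.
(c) Not entailed — the jar is the patient, not an instrument — Ravi used a cloth.
(d) Not entailed — 'steadily' adds information not in the original event.
(e) Not entailed — the chest is what drained, not the bucket.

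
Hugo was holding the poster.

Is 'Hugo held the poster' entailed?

'hold' is atelic; if Hugo was holding the poster, then Hugo held the poster (for some time).

yes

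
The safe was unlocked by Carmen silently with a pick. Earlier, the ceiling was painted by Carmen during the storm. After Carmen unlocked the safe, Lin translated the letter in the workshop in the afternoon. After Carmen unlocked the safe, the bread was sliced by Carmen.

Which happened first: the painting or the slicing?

The connectives place the painting before the slicing.

the painting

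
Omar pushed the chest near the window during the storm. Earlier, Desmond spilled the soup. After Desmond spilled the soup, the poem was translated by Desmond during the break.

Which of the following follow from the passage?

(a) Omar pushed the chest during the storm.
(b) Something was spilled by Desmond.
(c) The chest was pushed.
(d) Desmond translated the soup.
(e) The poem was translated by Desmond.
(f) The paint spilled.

(a), (b), (c), (e)

(a) Entailed — the original entails any weakening of itself; this just drops 'near the window'.
(b) Entailed — every conjunct here is already in the original spilling event.
(c) Entailed — dropping 'near the window', 'during the storm' and generalizing the agent leaves a sub-description the original still satisfies.
(d) Not entailed — Desmond translated the poem, not the soup; the soup belongs to the spilling event.
(e) Entailed — every conjunct here is already in the original translating event.
(f) Not entailed — the soup is what spilled, not the paint.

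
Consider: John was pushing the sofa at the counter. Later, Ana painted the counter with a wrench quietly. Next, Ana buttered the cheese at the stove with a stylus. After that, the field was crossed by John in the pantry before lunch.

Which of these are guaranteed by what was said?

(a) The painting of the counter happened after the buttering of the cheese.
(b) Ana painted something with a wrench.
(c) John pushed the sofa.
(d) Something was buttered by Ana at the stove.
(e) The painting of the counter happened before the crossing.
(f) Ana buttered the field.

(a) Not entailed — the narrative places the painting before the buttering, not after.
(b) Entailed — this follows by dropping conjuncts from the painting event's description.
(c) Entailed — 'push' is an activity; 'was pushing' entails that some pushing happened, so 'pushed' holds.
(d) Entailed — every conjunct here is already in the original buttering event.
(e) Entailed — the narrative places the painting before the crossing.
(f) Not entailed — Ana buttered the cheese, not the field; the field belongs to the crossing event.

(b), (c), (d), (e)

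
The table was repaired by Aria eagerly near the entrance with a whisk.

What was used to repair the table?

'with a whisk' marks the instrument of the repairing event.

a whisk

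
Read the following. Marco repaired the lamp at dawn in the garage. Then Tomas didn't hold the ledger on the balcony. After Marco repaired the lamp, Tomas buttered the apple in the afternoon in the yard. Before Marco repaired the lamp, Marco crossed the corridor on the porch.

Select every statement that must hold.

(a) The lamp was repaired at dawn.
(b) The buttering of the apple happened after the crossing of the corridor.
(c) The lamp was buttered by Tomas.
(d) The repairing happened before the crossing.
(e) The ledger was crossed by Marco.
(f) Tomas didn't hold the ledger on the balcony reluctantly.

(a) Entailed — dropping 'in the garage' and generalizing the agent leaves a sub-description the original still satisfies.
(b) Entailed — the narrative places the crossing before the buttering.
(c) Not entailed — Tomas buttered the apple, not the lamp; the lamp belongs to the repairing event.
(d) Not entailed — the narrative places the crossing before the repairing, not after.
(e) Not entailed — Marco crossed the corridor, not the ledger; the ledger belongs to the holding event.
(f) Entailed — under negation, adding a further restriction is entailed: if no such holding event occurred, none occurred reluctantly either.

(a), (b), (f)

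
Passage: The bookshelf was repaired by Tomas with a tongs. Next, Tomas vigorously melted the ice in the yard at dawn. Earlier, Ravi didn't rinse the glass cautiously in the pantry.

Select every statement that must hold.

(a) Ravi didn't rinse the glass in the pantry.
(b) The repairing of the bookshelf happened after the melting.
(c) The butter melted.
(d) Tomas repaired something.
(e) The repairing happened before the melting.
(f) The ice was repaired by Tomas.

(a) Not entailed — dropping 'cautiously' under negation is not valid — the original leaves open that Ravi rinsed the glass some other way.
(b) Not entailed — the narrative places the repairing before the melting, not after.
(c) Not entailed — the ice is what melted, not the butter.
(d) Entailed — this follows by dropping conjuncts from the repairing event's description.
(e) Entailed — the narrative places the repairing before the melting.
(f) Not entailed — Tomas repaired the bookshelf, not the ice; the ice belongs to the melting event.

(d), (e)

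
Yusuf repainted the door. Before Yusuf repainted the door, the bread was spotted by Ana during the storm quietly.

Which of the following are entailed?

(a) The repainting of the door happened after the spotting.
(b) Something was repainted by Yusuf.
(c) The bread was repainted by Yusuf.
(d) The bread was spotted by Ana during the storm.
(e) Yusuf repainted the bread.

(a) Entailed — the narrative places the spotting before the repainting.
(b) Entailed — generalizing the patient leaves a sub-description the original still satisfies.
(c) Not entailed — Yusuf repainted the door, not the bread; the bread belongs to the spotting event.
(d) Entailed — dropping 'quietly' leaves a sub-description the original still satisfies.
(e) Not entailed — Yusuf repainted the door, not the bread; the bread belongs to the spotting event.

(a), (b), (d)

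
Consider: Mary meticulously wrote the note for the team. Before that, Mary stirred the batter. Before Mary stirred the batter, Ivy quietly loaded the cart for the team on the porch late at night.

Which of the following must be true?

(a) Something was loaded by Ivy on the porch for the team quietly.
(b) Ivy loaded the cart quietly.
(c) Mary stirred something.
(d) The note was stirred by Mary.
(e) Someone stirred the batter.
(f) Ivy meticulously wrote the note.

(a) Entailed — the original entails any weakening of itself; this just drops 'late at night' and generalizes the patient.
(b) Entailed — dropping 'for the team', 'on the porch', 'late at night' leaves a sub-description the original still satisfies.
(c) Entailed — generalizing the patient leaves a sub-description the original still satisfies.
(d) Not entailed — Mary stirred the batter, not the note; the note belongs to the writing event.
(e) Entailed — every conjunct here is already in the original stirring event.
(f) Not entailed — the passage has Mary writing the note, not Ivy.

(a), (b), (c), (e)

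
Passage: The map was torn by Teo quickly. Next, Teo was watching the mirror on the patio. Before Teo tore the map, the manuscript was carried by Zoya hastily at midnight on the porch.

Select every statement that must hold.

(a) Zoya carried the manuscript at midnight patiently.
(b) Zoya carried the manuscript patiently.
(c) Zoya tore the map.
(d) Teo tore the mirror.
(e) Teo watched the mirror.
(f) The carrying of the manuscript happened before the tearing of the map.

(a) Not entailed — 'patiently' adds a manner not in (and inconsistent with) the original.
(b) Not entailed — 'patiently' adds a manner not in (and inconsistent with) the original.
(c) Not entailed — the passage has Teo tearing the map, not Zoya.
(d) Not entailed — Teo tore the map, not the mirror; the mirror belongs to the watching event.
(e) Entailed — 'watch' is an activity; 'was watching' entails that some watching happened, so 'watched' holds.
(f) Entailed — the narrative places the carrying before the tearing.

(e), (f)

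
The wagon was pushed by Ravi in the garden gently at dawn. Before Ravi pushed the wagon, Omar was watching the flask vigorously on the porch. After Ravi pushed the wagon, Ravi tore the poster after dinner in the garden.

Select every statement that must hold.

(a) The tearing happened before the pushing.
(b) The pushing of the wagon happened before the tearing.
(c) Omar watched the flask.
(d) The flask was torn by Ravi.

(a) Not entailed — the narrative places the pushing before the tearing, not after.
(b) Entailed — the narrative places the pushing before the tearing.
(c) Entailed — 'watch' is an activity; 'was watching' entails that some watching happened, so 'watched' holds.
(d) Not entailed — Ravi tore the poster, not the flask; the flask belongs to the watching event.

(b), (c)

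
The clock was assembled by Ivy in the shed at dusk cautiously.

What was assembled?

the clock

'the clock' marks the patient of the assembling event.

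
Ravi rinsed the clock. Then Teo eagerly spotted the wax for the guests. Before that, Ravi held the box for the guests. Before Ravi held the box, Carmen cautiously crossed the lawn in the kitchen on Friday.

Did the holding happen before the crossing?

no

The narrative orders the crossing before the holding.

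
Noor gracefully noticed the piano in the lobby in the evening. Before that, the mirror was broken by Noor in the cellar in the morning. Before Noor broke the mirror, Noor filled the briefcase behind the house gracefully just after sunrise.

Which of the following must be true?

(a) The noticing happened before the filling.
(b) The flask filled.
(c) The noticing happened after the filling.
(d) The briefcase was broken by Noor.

(c)

(a) Not entailed — the narrative places the filling before the noticing, not after.
(b) Not entailed — the briefcase is what filled, not the flask.
(c) Entailed — the narrative places the filling before the noticing.
(d) Not entailed — Noor broke the mirror, not the briefcase; the briefcase belongs to the filling event.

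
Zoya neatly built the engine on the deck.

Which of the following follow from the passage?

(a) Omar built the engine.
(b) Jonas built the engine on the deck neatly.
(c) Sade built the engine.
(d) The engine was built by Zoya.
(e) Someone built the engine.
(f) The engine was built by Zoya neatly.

(d), (e), (f)

(a) Not entailed — the passage has Zoya building the engine, not Omar.
(b) Not entailed — the passage has Zoya building the engine, not Jonas.
(c) Not entailed — the passage has Zoya building the engine, not Sade.
(d) Entailed — every conjunct here is already in the original building event.
(e) Entailed — the original entails any weakening of itself; this just drops 'neatly', 'on the deck' and generalizes the agent.
(f) Entailed — this follows by dropping conjuncts from the building event's description.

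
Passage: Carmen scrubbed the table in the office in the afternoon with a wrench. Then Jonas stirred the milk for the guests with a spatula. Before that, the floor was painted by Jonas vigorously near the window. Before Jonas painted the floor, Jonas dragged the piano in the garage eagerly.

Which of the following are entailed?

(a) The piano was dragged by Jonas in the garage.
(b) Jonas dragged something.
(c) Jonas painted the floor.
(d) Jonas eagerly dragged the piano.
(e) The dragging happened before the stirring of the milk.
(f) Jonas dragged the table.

(a), (b), (c), (d), (e)

(a) Entailed — dropping 'eagerly' leaves a sub-description the original still satisfies.
(b) Entailed — this follows by dropping conjuncts from the dragging event's description.
(c) Entailed — dropping 'vigorously', 'near the window' leaves a sub-description the original still satisfies.
(d) Entailed — this follows by dropping conjuncts from the dragging event's description.
(e) Entailed — the narrative places the dragging before the stirring.
(f) Not entailed — Jonas dragged the piano, not the table; the table belongs to the scrubbing event.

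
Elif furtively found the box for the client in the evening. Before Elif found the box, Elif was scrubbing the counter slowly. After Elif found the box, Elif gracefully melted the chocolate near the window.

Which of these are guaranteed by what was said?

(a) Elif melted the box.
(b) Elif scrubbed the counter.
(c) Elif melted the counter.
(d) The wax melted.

(b)

(a) Not entailed — Elif melted the chocolate, not the box; the box belongs to the finding event.
(b) Entailed — 'scrub' is an activity; 'was scrubbing' entails that some scrubbing happened, so 'scrubbed' holds.
(c) Not entailed — Elif melted the chocolate, not the counter; the counter belongs to the scrubbing event.
(d) Not entailed — the chocolate is what melted, not the wax.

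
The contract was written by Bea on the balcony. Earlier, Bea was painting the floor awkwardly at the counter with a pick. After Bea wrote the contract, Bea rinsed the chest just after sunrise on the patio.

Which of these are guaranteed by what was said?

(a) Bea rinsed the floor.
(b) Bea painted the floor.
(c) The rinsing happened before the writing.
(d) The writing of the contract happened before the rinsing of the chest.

(a) Not entailed — Bea rinsed the chest, not the floor; the floor belongs to the painting event.
(b) Not entailed — 'was painting' is progressive on an accomplishment; it does not entail the completed 'painted'.
(c) Not entailed — the narrative places the writing before the rinsing, not after.
(d) Entailed — the narrative places the writing before the rinsing.

(d)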